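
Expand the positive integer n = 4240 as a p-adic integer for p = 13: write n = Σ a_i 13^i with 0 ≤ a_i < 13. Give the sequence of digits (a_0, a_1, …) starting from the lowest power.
(a_0, a_1, …) = (2, 1, 12, 1)

Repeated division by 13 gives the digits low-to-high: 4240 = 2 + 1·13^1 + 12·13^2 + 1·13^3. Digit sequence: (2, 1, 12, 1).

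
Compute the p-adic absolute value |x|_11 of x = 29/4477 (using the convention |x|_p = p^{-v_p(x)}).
|29/4477|_11 = 121

Step 1 — compute v_11(x) by factoring powers of 11 out of the numerator and denominator: v_11(29/4477) = -2. Step 2 — apply |x|_p = p^{-v_p(x)} = 11^{2} = 121.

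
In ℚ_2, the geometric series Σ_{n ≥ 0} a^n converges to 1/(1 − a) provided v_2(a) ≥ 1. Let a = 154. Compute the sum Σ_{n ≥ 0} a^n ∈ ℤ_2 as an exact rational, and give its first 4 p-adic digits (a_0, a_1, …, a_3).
Σ a^n = 1/(1 − a) = -1/153;  first 4 digits = (1, 1, 1, 0)

v_2(a) = 1 ≥ 1, so the series converges in ℤ_2 to 1/(1 − a) = 1/(1 − 154) = -1/153. Expand this rational in ℤ_2: compute digits iteratively via d_i = x_i mod 2, x_{i+1} = (x_i − d_i)/2. The first 4 digits are (1, 1, 1, 0).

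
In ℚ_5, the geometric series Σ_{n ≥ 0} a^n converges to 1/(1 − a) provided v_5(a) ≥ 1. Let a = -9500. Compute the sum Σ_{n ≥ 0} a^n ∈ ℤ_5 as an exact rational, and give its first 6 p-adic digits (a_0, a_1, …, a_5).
Σ a^n = 1/(1 − a) = 1/9501;  first 6 digits = (1, 0, 0, 4, 4, 1)

v_5(a) = 3 ≥ 1, so the series converges in ℤ_5 to 1/(1 − a) = 1/(1 − (-9500)) = 1/9501. Expand this rational in ℤ_5: compute digits iteratively via d_i = x_i mod 5, x_{i+1} = (x_i − d_i)/5. The first 6 digits are (1, 0, 0, 4, 4, 1).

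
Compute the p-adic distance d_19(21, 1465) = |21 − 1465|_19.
d_19(21, 1465) = 1/361

Step 1 — x − y = 21 − 1465 = -1444. Step 2 — v_19(-1444) = 2 (factor: -1444 = −(19^2 · 4); the sign does not affect v_p). Step 3 — |x − y|_19 = 19^{-2} = 1/361.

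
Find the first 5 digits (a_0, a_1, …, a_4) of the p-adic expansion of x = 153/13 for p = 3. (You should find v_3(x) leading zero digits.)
(a_0, …, a_4) = (0, 0, 2, 0, 2)

v_3(153/13) = 2, so a_0 = ... = a_1 = 0. Factor out: x = 3^2 · u with u = 17/13 a unit in ℤ_3. Expand u iteratively via a_{v+i} = u_i mod 3, u_{i+1} = (u_i − a_{v+i})/3:
  u_0 = 17/13;  a_2 = 2;  u_1 = (u_0 − 2)/3 = -3/13
  u_1 = -3/13;  a_3 = 0;  u_2 = (u_1 − 0)/3 = -1/13
  u_2 = -1/13;  a_4 = 2;  u_3 = (u_2 − 2)/3 = -9/13
Digits: (0, 0, 2, 0, 2).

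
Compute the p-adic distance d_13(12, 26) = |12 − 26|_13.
d_13(12, 26) = 1

Step 1 — x − y = 12 − 26 = -14. Step 2 — v_13(-14) = 0 (factor: -14 = −(13^0 · 14); the sign does not affect v_p). Step 3 — |x − y|_13 = 13^{0} = 1.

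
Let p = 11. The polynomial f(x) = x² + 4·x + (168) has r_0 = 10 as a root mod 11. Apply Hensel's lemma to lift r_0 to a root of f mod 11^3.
r_2 = 340 (mod 1331)

Hensel: r_{i+1} = r_i − f(r_i)·(f′(r_i))^{-1} mod 11^{i+2}, f′(x) = 2x + 4. Iterate:
  r_0 = 10 (mod 11)
  r_1 = 98 (mod 121)
  r_2 = 340 (mod 1331)
Final: r = 340 satisfies f(r) ≡ 0 mod 11^3.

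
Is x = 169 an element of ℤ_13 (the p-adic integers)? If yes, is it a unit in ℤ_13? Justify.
x ∈ ℤ_13 but not a unit; v_13(x) = 2 > 0

ℤ_13 = {x ∈ ℚ_13 : v_13(x) ≥ 0} and ℤ_13^× = {x ∈ ℤ_13 : v_13(x) = 0}. Here v_13(169) = v_13(num) − v_13(den) = 2; compare against these criteria.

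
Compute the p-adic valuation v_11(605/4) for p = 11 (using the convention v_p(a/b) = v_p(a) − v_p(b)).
v_11(605/4) = 2

Factor powers of 11 from the numerator and denominator of the reduced fraction: 605 = 11^2 · 5 and 4 = 11^0 · 4. Apply v_p(a/b) = v_p(a) − v_p(b): v_11(605/4) = 2 − 0 = 2.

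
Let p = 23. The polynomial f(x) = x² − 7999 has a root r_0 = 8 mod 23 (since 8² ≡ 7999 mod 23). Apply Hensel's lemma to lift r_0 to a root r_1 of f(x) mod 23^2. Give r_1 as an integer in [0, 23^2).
r_1 = 8 (mod 529)

Hensel's recurrence: r_{i+1} = r_i − f(r_i)·(f′(r_i))^{-1} mod 23^{i+2}, with f′(x) = 2x. Iterate:
  r_0 = 8 (mod 23)
  r_1 = 8 (mod 529)
Final: r_1 = 8, and one checks f(r_1) ≡ 0 mod 23^2.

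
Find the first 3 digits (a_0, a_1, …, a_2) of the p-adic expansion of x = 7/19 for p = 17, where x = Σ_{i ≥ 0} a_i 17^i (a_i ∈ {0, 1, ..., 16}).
(a_0, …, a_2) = (12, 2, 7)

v_17(7/19) = 0 (numerator and denominator both coprime to 17), so x ∈ ℤ_17^×. Compute digits iteratively via a_i = x_i mod 17, x_{i+1} = (x_i − a_i)/17, with x_0 = x:
  x_0 = 7/19;  a_0 = 12;  x_1 = (x_0 − 12)/17 = -13/19
  x_1 = -13/19;  a_1 = 2;  x_2 = (x_1 − 2)/17 = -3/19
  x_2 = -3/19;  a_2 = 7;  x_3 = (x_2 − 7)/17 = -8/19
Digits: (12, 2, 7).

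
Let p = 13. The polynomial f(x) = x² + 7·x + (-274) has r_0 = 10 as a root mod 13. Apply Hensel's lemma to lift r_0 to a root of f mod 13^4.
r_3 = 8564 (mod 28561)

Hensel: r_{i+1} = r_i − f(r_i)·(f′(r_i))^{-1} mod 13^{i+2}, f′(x) = 2x + 7. Iterate:
  r_0 = 10 (mod 13)
  r_1 = 114 (mod 169)
  r_2 = 1973 (mod 2197)
  r_3 = 8564 (mod 28561)
Final: r = 8564 satisfies f(r) ≡ 0 mod 13^4.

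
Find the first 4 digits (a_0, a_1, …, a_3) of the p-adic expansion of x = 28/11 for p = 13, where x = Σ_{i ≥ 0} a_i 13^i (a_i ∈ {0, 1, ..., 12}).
(a_0, …, a_3) = (12, 4, 2, 1)

v_13(28/11) = 0 (numerator and denominator both coprime to 13), so x ∈ ℤ_13^×. Compute digits iteratively via a_i = x_i mod 13, x_{i+1} = (x_i − a_i)/13, with x_0 = x:
  x_0 = 28/11;  a_0 = 12;  x_1 = (x_0 − 12)/13 = -8/11
  x_1 = -8/11;  a_1 = 4;  x_2 = (x_1 − 4)/13 = -4/11
  x_2 = -4/11;  a_2 = 2;  x_3 = (x_2 − 2)/13 = -2/11
  x_3 = -2/11;  a_3 = 1;  x_4 = (x_3 − 1)/13 = -1/11
Digits: (12, 4, 2, 1).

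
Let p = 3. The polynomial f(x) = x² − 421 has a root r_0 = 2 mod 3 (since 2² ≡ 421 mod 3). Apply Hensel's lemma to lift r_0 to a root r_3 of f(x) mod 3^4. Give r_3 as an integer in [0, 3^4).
r_3 = 77 (mod 81)

Hensel's recurrence: r_{i+1} = r_i − f(r_i)·(f′(r_i))^{-1} mod 3^{i+2}, with f′(x) = 2x. Iterate:
  r_0 = 2 (mod 3)
  r_1 = 5 (mod 9)
  r_2 = 23 (mod 27)
  r_3 = 77 (mod 81)
Final: r_3 = 77, and one checks f(r_3) ≡ 0 mod 3^4.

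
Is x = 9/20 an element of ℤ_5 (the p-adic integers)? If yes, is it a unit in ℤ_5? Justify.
x ∉ ℤ_5 (v_5(x) = -1 < 0)

ℤ_5 = {x ∈ ℚ_5 : v_5(x) ≥ 0} and ℤ_5^× = {x ∈ ℤ_5 : v_5(x) = 0}. Here v_5(9/20) = v_5(num) − v_5(den) = -1; compare against these criteria.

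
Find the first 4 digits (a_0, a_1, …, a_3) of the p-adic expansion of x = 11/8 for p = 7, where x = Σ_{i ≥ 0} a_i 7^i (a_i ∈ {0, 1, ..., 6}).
(a_0, …, a_3) = (4, 4, 2, 4)

v_7(11/8) = 0 (numerator and denominator both coprime to 7), so x ∈ ℤ_7^×. Compute digits iteratively via a_i = x_i mod 7, x_{i+1} = (x_i − a_i)/7, with x_0 = x:
  x_0 = 11/8;  a_0 = 4;  x_1 = (x_0 − 4)/7 = -3/8
  x_1 = -3/8;  a_1 = 4;  x_2 = (x_1 − 4)/7 = -5/8
  x_2 = -5/8;  a_2 = 2;  x_3 = (x_2 − 2)/7 = -3/8
  x_3 = -3/8;  a_3 = 4;  x_4 = (x_3 − 4)/7 = -5/8
Digits: (4, 4, 2, 4).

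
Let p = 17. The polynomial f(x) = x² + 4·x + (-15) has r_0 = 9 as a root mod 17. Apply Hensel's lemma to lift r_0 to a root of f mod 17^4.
r_3 = 38021 (mod 83521)

Hensel: r_{i+1} = r_i − f(r_i)·(f′(r_i))^{-1} mod 17^{i+2}, f′(x) = 2x + 4. Iterate:
  r_0 = 9 (mod 17)
  r_1 = 162 (mod 289)
  r_2 = 3630 (mod 4913)
  r_3 = 38021 (mod 83521)
Final: r = 38021 satisfies f(r) ≡ 0 mod 17^4.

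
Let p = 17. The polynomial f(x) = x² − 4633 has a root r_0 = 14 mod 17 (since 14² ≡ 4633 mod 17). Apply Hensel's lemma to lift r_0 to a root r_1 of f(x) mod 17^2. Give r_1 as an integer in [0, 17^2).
r_1 = 286 (mod 289)

Hensel's recurrence: r_{i+1} = r_i − f(r_i)·(f′(r_i))^{-1} mod 17^{i+2}, with f′(x) = 2x. Iterate:
  r_0 = 14 (mod 17)
  r_1 = 286 (mod 289)
Final: r_1 = 286, and one checks f(r_1) ≡ 0 mod 17^2.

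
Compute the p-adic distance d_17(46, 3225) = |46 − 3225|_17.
d_17(46, 3225) = 1/289

Step 1 — x − y = 46 − 3225 = -3179. Step 2 — v_17(-3179) = 2 (factor: -3179 = −(17^2 · 11); the sign does not affect v_p). Step 3 — |x − y|_17 = 17^{-2} = 1/289.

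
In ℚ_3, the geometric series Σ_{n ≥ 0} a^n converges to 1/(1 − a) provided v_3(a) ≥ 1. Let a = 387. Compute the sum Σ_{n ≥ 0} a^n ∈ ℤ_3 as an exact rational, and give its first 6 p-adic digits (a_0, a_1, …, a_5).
Σ a^n = 1/(1 − a) = -1/386;  first 6 digits = (1, 0, 1, 2, 2, 2)

v_3(a) = 2 ≥ 1, so the series converges in ℤ_3 to 1/(1 − a) = 1/(1 − 387) = -1/386. Expand this rational in ℤ_3: compute digits iteratively via d_i = x_i mod 3, x_{i+1} = (x_i − d_i)/3. The first 6 digits are (1, 0, 1, 2, 2, 2).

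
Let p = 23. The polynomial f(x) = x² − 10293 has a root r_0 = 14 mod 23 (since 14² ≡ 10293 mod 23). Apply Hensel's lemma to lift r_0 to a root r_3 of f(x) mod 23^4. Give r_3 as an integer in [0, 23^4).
r_3 = 130263 (mod 279841)

Hensel's recurrence: r_{i+1} = r_i − f(r_i)·(f′(r_i))^{-1} mod 23^{i+2}, with f′(x) = 2x. Iterate:
  r_0 = 14 (mod 23)
  r_1 = 129 (mod 529)
  r_2 = 8593 (mod 12167)
  r_3 = 130263 (mod 279841)
Final: r_3 = 130263, and one checks f(r_3) ≡ 0 mod 23^4.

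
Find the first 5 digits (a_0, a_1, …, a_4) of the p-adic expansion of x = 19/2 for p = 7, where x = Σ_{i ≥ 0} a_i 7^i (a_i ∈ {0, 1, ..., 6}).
(a_0, …, a_4) = (6, 4, 3, 3, 3)

v_7(19/2) = 0 (numerator and denominator both coprime to 7), so x ∈ ℤ_7^×. Compute digits iteratively via a_i = x_i mod 7, x_{i+1} = (x_i − a_i)/7, with x_0 = x:
  x_0 = 19/2;  a_0 = 6;  x_1 = (x_0 − 6)/7 = 1/2
  x_1 = 1/2;  a_1 = 4;  x_2 = (x_1 − 4)/7 = -1/2
  x_2 = -1/2;  a_2 = 3;  x_3 = (x_2 − 3)/7 = -1/2
  x_3 = -1/2;  a_3 = 3;  x_4 = (x_3 − 3)/7 = -1/2
  x_4 = -1/2;  a_4 = 3;  x_5 = (x_4 − 3)/7 = -1/2
Digits: (6, 4, 3, 3, 3).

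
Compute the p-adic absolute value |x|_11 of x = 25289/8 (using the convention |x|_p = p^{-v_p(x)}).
|25289/8|_11 = 1/1331

Step 1 — compute v_11(x) by factoring powers of 11 out of the numerator and denominator: v_11(25289/8) = 3. Step 2 — apply |x|_p = p^{-v_p(x)} = 11^{-3} = 1/1331.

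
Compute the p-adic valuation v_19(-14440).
v_19(-14440) = 2

v_19(n) is the largest exponent k such that 19^k divides n. Factor out: -14440 = -19^2 · 40. (Sign doesn't affect v_p.) So v_19(-14440) = 2.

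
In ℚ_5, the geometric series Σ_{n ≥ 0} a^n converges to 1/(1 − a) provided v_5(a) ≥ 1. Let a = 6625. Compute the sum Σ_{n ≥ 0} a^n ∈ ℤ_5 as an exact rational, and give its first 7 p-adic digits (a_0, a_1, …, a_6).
Σ a^n = 1/(1 − a) = -1/6624;  first 7 digits = (1, 0, 0, 3, 0, 2, 4)

v_5(a) = 3 ≥ 1, so the series converges in ℤ_5 to 1/(1 − a) = 1/(1 − 6625) = -1/6624. Expand this rational in ℤ_5: compute digits iteratively via d_i = x_i mod 5, x_{i+1} = (x_i − d_i)/5. The first 7 digits are (1, 0, 0, 3, 0, 2, 4).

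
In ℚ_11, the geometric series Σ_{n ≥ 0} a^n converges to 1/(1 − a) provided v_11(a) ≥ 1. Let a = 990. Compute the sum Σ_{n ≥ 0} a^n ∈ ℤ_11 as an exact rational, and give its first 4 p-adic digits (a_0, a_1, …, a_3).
Σ a^n = 1/(1 − a) = -1/989;  first 4 digits = (1, 2, 1, 8)

v_11(a) = 1 ≥ 1, so the series converges in ℤ_11 to 1/(1 − a) = 1/(1 − 990) = -1/989. Expand this rational in ℤ_11: compute digits iteratively via d_i = x_i mod 11, x_{i+1} = (x_i − d_i)/11. The first 4 digits are (1, 2, 1, 8).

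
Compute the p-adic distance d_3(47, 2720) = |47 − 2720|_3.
d_3(47, 2720) = 1/243

Step 1 — x − y = 47 − 2720 = -2673. Step 2 — v_3(-2673) = 5 (factor: -2673 = −(3^5 · 11); the sign does not affect v_p). Step 3 — |x − y|_3 = 3^{-5} = 1/243.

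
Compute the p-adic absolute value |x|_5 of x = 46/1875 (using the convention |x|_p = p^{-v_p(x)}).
|46/1875|_5 = 625

Step 1 — compute v_5(x) by factoring powers of 5 out of the numerator and denominator: v_5(46/1875) = -4. Step 2 — apply |x|_p = p^{-v_p(x)} = 5^{4} = 625.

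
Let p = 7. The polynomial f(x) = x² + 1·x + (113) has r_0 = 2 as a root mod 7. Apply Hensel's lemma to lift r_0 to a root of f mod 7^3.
r_2 = 282 (mod 343)

Hensel: r_{i+1} = r_i − f(r_i)·(f′(r_i))^{-1} mod 7^{i+2}, f′(x) = 2x + 1. Iterate:
  r_0 = 2 (mod 7)
  r_1 = 37 (mod 49)
  r_2 = 282 (mod 343)
Final: r = 282 satisfies f(r) ≡ 0 mod 7^3.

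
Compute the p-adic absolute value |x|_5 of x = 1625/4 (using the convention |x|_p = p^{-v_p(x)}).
|1625/4|_5 = 1/125

Step 1 — compute v_5(x) by factoring powers of 5 out of the numerator and denominator: v_5(1625/4) = 3. Step 2 — apply |x|_p = p^{-v_p(x)} = 5^{-3} = 1/125.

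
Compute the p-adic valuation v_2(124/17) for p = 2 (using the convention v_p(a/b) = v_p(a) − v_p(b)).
v_2(124/17) = 2

Factor powers of 2 from the numerator and denominator of the reduced fraction: 124 = 2^2 · 31 and 17 = 2^0 · 17. Apply v_p(a/b) = v_p(a) − v_p(b): v_2(124/17) = 2 − 0 = 2.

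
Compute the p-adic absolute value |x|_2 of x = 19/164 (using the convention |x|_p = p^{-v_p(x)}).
|19/164|_2 = 4

Step 1 — compute v_2(x) by factoring powers of 2 out of the numerator and denominator: v_2(19/164) = -2. Step 2 — apply |x|_p = p^{-v_p(x)} = 2^{2} = 4.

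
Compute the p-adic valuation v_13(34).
v_13(34) = 0

v_13(n) is the largest exponent k such that 13^k divides n. Factor out: 34 = 13^0 · 34. (Sign doesn't affect v_p.) So v_13(34) = 0.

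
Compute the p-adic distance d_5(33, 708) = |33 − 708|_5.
d_5(33, 708) = 1/25

Step 1 — x − y = 33 − 708 = -675. Step 2 — v_5(-675) = 2 (factor: -675 = −(5^2 · 27); the sign does not affect v_p). Step 3 — |x − y|_5 = 5^{-2} = 1/25.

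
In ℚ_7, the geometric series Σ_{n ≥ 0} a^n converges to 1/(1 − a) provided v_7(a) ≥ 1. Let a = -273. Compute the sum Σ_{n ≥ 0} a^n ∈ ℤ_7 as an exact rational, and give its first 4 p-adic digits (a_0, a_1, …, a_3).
Σ a^n = 1/(1 − a) = 1/274;  first 4 digits = (1, 3, 3, 5)

v_7(a) = 1 ≥ 1, so the series converges in ℤ_7 to 1/(1 − a) = 1/(1 − (-273)) = 1/274. Expand this rational in ℤ_7: compute digits iteratively via d_i = x_i mod 7, x_{i+1} = (x_i − d_i)/7. The first 4 digits are (1, 3, 3, 5).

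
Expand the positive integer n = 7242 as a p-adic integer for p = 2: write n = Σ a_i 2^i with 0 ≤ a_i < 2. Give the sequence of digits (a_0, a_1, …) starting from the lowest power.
(a_0, a_1, …) = (0, 1, 0, 1, 0, 0, 1, 0, 0, 0, 1, 1, 1)

Repeated division by 2 gives the digits low-to-high: 7242 = 1·2^1 + 1·2^3 + 1·2^6 + 1·2^10 + 1·2^11 + 1·2^12. Digit sequence: (0, 1, 0, 1, 0, 0, 1, 0, 0, 0, 1, 1, 1).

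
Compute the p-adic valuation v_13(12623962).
v_13(12623962) = 5

v_13(n) is the largest exponent k such that 13^k divides n. Factor out: 12623962 = 13^5 · 34. (Sign doesn't affect v_p.) So v_13(12623962) = 5.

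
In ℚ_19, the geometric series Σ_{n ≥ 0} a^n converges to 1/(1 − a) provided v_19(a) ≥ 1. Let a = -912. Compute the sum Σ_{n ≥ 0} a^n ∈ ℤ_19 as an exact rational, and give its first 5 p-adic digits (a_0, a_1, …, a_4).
Σ a^n = 1/(1 − a) = 1/913;  first 5 digits = (1, 9, 2, 14, 5)

v_19(a) = 1 ≥ 1, so the series converges in ℤ_19 to 1/(1 − a) = 1/(1 − (-912)) = 1/913. Expand this rational in ℤ_19: compute digits iteratively via d_i = x_i mod 19, x_{i+1} = (x_i − d_i)/19. The first 5 digits are (1, 9, 2, 14, 5).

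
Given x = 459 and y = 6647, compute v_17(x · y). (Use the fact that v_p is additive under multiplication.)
v_17(3050973) = 3

v_p(x) = 1 (factor: 459 = 17^1 · 27); v_p(y) = 2 (factor: 6647 = 17^2 · 23). Additivity: v_p(xy) = v_p(x) + v_p(y) = 1 + 2 = 3. (Direct check: xy = 3050973 = 17^3 · (621).)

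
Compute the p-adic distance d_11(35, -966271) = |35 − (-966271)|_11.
d_11(35, -966271) = 1/161051

Step 1 — x − y = 35 − (-966271) = 966306. Step 2 — v_11(966306) = 5 (factor: 966306 = (11^5 · 6); the sign does not affect v_p). Step 3 — |x − y|_11 = 11^{-5} = 1/161051.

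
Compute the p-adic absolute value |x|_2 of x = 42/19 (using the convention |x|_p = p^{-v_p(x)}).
|42/19|_2 = 1/2

Step 1 — compute v_2(x) by factoring powers of 2 out of the numerator and denominator: v_2(42/19) = 1. Step 2 — apply |x|_p = p^{-v_p(x)} = 2^{-1} = 1/2.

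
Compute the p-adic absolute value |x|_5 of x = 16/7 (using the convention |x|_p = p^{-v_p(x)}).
|16/7|_5 = 1

Step 1 — compute v_5(x) by factoring powers of 5 out of the numerator and denominator: v_5(16/7) = 0. Step 2 — apply |x|_p = p^{-v_p(x)} = 5^{0} = 1.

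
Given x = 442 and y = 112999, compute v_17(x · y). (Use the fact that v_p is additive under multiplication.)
v_17(49945558) = 4

v_p(x) = 1 (factor: 442 = 17^1 · 26); v_p(y) = 3 (factor: 112999 = 17^3 · 23). Additivity: v_p(xy) = v_p(x) + v_p(y) = 1 + 3 = 4. (Direct check: xy = 49945558 = 17^4 · (598).)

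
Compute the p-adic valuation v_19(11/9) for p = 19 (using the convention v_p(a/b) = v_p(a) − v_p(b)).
v_19(11/9) = 0

Factor powers of 19 from the numerator and denominator of the reduced fraction: 11 = 19^0 · 11 and 9 = 19^0 · 9. Apply v_p(a/b) = v_p(a) − v_p(b): v_19(11/9) = 0 − 0 = 0.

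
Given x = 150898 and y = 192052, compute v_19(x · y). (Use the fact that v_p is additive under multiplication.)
v_19(28980262696) = 6

v_p(x) = 3 (factor: 150898 = 19^3 · 22); v_p(y) = 3 (factor: 192052 = 19^3 · 28). Additivity: v_p(xy) = v_p(x) + v_p(y) = 3 + 3 = 6. (Direct check: xy = 28980262696 = 19^6 · (616).)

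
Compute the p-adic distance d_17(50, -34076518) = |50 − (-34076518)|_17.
d_17(50, -34076518) = 1/1419857

Step 1 — x − y = 50 − (-34076518) = 34076568. Step 2 — v_17(34076568) = 5 (factor: 34076568 = (17^5 · 24); the sign does not affect v_p). Step 3 — |x − y|_17 = 17^{-5} = 1/1419857.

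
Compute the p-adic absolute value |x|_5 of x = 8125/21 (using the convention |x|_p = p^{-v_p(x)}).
|8125/21|_5 = 1/625

Step 1 — compute v_5(x) by factoring powers of 5 out of the numerator and denominator: v_5(8125/21) = 4. Step 2 — apply |x|_p = p^{-v_p(x)} = 5^{-4} = 1/625.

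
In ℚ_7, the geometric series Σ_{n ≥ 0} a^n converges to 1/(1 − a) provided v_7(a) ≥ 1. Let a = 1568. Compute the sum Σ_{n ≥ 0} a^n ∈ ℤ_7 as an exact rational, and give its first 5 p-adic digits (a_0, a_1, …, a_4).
Σ a^n = 1/(1 − a) = -1/1567;  first 5 digits = (1, 0, 4, 4, 2)

v_7(a) = 2 ≥ 1, so the series converges in ℤ_7 to 1/(1 − a) = 1/(1 − 1568) = -1/1567. Expand this rational in ℤ_7: compute digits iteratively via d_i = x_i mod 7, x_{i+1} = (x_i − d_i)/7. The first 5 digits are (1, 0, 4, 4, 2).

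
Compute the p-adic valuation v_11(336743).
v_11(336743) = 4

v_11(n) is the largest exponent k such that 11^k divides n. Factor out: 336743 = 11^4 · 23. (Sign doesn't affect v_p.) So v_11(336743) = 4.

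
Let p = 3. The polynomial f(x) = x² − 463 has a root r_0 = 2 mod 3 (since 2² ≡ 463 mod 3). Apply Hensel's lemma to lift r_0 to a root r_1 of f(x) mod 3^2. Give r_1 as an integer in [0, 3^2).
r_1 = 2 (mod 9)

Hensel's recurrence: r_{i+1} = r_i − f(r_i)·(f′(r_i))^{-1} mod 3^{i+2}, with f′(x) = 2x. Iterate:
  r_0 = 2 (mod 3)
  r_1 = 2 (mod 9)
Final: r_1 = 2, and one checks f(r_1) ≡ 0 mod 3^2.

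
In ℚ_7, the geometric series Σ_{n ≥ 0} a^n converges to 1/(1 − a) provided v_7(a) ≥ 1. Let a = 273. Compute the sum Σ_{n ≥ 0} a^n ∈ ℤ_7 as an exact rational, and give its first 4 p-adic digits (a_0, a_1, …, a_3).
Σ a^n = 1/(1 − a) = -1/272;  first 4 digits = (1, 4, 0, 2)

v_7(a) = 1 ≥ 1, so the series converges in ℤ_7 to 1/(1 − a) = 1/(1 − 273) = -1/272. Expand this rational in ℤ_7: compute digits iteratively via d_i = x_i mod 7, x_{i+1} = (x_i − d_i)/7. The first 4 digits are (1, 4, 0, 2).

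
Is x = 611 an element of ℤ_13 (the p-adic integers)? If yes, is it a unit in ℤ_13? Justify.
x ∈ ℤ_13 but not a unit; v_13(x) = 1 > 0

ℤ_13 = {x ∈ ℚ_13 : v_13(x) ≥ 0} and ℤ_13^× = {x ∈ ℤ_13 : v_13(x) = 0}. Here v_13(611) = v_13(num) − v_13(den) = 1; compare against these criteria.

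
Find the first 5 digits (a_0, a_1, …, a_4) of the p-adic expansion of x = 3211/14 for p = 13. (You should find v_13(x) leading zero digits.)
(a_0, …, a_4) = (0, 0, 6, 8, 4)

v_13(3211/14) = 2, so a_0 = ... = a_1 = 0. Factor out: x = 13^2 · u with u = 19/14 a unit in ℤ_13. Expand u iteratively via a_{v+i} = u_i mod 13, u_{i+1} = (u_i − a_{v+i})/13:
  u_0 = 19/14;  a_2 = 6;  u_1 = (u_0 − 6)/13 = -5/14
  u_1 = -5/14;  a_3 = 8;  u_2 = (u_1 − 8)/13 = -9/14
  u_2 = -9/14;  a_4 = 4;  u_3 = (u_2 − 4)/13 = -5/14
Digits: (0, 0, 6, 8, 4).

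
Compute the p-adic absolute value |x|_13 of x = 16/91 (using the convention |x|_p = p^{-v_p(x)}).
|16/91|_13 = 13

Step 1 — compute v_13(x) by factoring powers of 13 out of the numerator and denominator: v_13(16/91) = -1. Step 2 — apply |x|_p = p^{-v_p(x)} = 13^{1} = 13.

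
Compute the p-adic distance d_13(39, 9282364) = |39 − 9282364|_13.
d_13(39, 9282364) = 1/371293

Step 1 — x − y = 39 − 9282364 = -9282325. Step 2 — v_13(-9282325) = 5 (factor: -9282325 = −(13^5 · 25); the sign does not affect v_p). Step 3 — |x − y|_13 = 13^{-5} = 1/371293.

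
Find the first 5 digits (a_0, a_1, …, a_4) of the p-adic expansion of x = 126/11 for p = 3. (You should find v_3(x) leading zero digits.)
(a_0, …, a_4) = (0, 0, 1, 2, 1)

v_3(126/11) = 2, so a_0 = ... = a_1 = 0. Factor out: x = 3^2 · u with u = 14/11 a unit in ℤ_3. Expand u iteratively via a_{v+i} = u_i mod 3, u_{i+1} = (u_i − a_{v+i})/3:
  u_0 = 14/11;  a_2 = 1;  u_1 = (u_0 − 1)/3 = 1/11
  u_1 = 1/11;  a_3 = 2;  u_2 = (u_1 − 2)/3 = -7/11
  u_2 = -7/11;  a_4 = 1;  u_3 = (u_2 − 1)/3 = -6/11
Digits: (0, 0, 1, 2, 1).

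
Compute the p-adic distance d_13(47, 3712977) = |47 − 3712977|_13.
d_13(47, 3712977) = 1/371293

Step 1 — x − y = 47 − 3712977 = -3712930. Step 2 — v_13(-3712930) = 5 (factor: -3712930 = −(13^5 · 10); the sign does not affect v_p). Step 3 — |x − y|_13 = 13^{-5} = 1/371293.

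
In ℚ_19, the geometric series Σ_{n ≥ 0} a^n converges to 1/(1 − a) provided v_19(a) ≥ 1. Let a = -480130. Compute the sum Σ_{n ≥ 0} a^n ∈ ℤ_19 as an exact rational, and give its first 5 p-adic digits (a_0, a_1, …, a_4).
Σ a^n = 1/(1 − a) = 1/480131;  first 5 digits = (1, 0, 0, 6, 15)

v_19(a) = 3 ≥ 1, so the series converges in ℤ_19 to 1/(1 − a) = 1/(1 − (-480130)) = 1/480131. Expand this rational in ℤ_19: compute digits iteratively via d_i = x_i mod 19, x_{i+1} = (x_i − d_i)/19. The first 5 digits are (1, 0, 0, 6, 15).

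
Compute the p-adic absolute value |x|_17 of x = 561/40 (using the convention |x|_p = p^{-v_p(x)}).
|561/40|_17 = 1/17

Step 1 — compute v_17(x) by factoring powers of 17 out of the numerator and denominator: v_17(561/40) = 1. Step 2 — apply |x|_p = p^{-v_p(x)} = 17^{-1} = 1/17.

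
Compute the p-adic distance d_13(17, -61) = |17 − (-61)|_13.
d_13(17, -61) = 1/13

Step 1 — x − y = 17 − (-61) = 78. Step 2 — v_13(78) = 1 (factor: 78 = (13^1 · 6); the sign does not affect v_p). Step 3 — |x − y|_13 = 13^{-1} = 1/13.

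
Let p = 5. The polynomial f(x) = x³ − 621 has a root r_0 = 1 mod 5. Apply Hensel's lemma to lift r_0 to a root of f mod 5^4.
r_3 = 66 (mod 625)

Hensel: r_{i+1} = r_i − f(r_i)/f′(r_i) mod 5^{i+2}, where f′(x) = 3x². Iterate:
  r_0 = 1 (mod 5)
  r_1 = 16 (mod 25)
  r_2 = 66 (mod 125)
  r_3 = 66 (mod 625)
Final: r = 66 with f(r) ≡ 0 mod 5^4.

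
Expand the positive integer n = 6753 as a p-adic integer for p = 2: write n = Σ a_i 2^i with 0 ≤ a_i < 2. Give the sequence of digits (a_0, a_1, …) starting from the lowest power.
(a_0, a_1, …) = (1, 0, 0, 0, 0, 1, 1, 0, 0, 1, 0, 1, 1)

Repeated division by 2 gives the digits low-to-high: 6753 = 1 + 1·2^5 + 1·2^6 + 1·2^9 + 1·2^11 + 1·2^12. Digit sequence: (1, 0, 0, 0, 0, 1, 1, 0, 0, 1, 0, 1, 1).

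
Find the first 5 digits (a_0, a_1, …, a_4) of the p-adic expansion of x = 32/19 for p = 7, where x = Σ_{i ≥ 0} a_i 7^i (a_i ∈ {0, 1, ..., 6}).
(a_0, …, a_4) = (5, 1, 2, 3, 1)

v_7(32/19) = 0 (numerator and denominator both coprime to 7), so x ∈ ℤ_7^×. Compute digits iteratively via a_i = x_i mod 7, x_{i+1} = (x_i − a_i)/7, with x_0 = x:
  x_0 = 32/19;  a_0 = 5;  x_1 = (x_0 − 5)/7 = -9/19
  x_1 = -9/19;  a_1 = 1;  x_2 = (x_1 − 1)/7 = -4/19
  x_2 = -4/19;  a_2 = 2;  x_3 = (x_2 − 2)/7 = -6/19
  x_3 = -6/19;  a_3 = 3;  x_4 = (x_3 − 3)/7 = -9/19
  x_4 = -9/19;  a_4 = 1;  x_5 = (x_4 − 1)/7 = -4/19
Digits: (5, 1, 2, 3, 1).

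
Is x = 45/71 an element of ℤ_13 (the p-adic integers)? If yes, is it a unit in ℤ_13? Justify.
x ∈ ℤ_13^× (unit); v_13(x) = 0

ℤ_13 = {x ∈ ℚ_13 : v_13(x) ≥ 0} and ℤ_13^× = {x ∈ ℤ_13 : v_13(x) = 0}. Here v_13(45/71) = v_13(num) − v_13(den) = 0; compare against these criteria.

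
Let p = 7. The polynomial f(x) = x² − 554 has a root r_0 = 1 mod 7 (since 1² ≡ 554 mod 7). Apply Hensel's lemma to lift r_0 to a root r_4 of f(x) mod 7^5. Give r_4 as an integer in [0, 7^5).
r_4 = 5741 (mod 16807)

Hensel's recurrence: r_{i+1} = r_i − f(r_i)·(f′(r_i))^{-1} mod 7^{i+2}, with f′(x) = 2x. Iterate:
  r_0 = 1 (mod 7)
  r_1 = 8 (mod 49)
  r_2 = 253 (mod 343)
  r_3 = 939 (mod 2401)
  r_4 = 5741 (mod 16807)
Final: r_4 = 5741, and one checks f(r_4) ≡ 0 mod 7^5.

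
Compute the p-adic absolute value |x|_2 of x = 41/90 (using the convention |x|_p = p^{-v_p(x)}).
|41/90|_2 = 2

Step 1 — compute v_2(x) by factoring powers of 2 out of the numerator and denominator: v_2(41/90) = -1. Step 2 — apply |x|_p = p^{-v_p(x)} = 2^{1} = 2.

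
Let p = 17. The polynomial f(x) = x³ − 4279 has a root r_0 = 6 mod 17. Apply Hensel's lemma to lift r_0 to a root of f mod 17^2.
r_1 = 57 (mod 289)

Hensel: r_{i+1} = r_i − f(r_i)/f′(r_i) mod 17^{i+2}, where f′(x) = 3x². Iterate:
  r_0 = 6 (mod 17)
  r_1 = 57 (mod 289)
Final: r = 57 with f(r) ≡ 0 mod 17^2.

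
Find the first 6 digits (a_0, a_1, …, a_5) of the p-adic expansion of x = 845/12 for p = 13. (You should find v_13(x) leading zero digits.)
(a_0, …, a_5) = (0, 0, 8, 7, 7, 7)

v_13(845/12) = 2, so a_0 = ... = a_1 = 0. Factor out: x = 13^2 · u with u = 5/12 a unit in ℤ_13. Expand u iteratively via a_{v+i} = u_i mod 13, u_{i+1} = (u_i − a_{v+i})/13:
  u_0 = 5/12;  a_2 = 8;  u_1 = (u_0 − 8)/13 = -7/12
  u_1 = -7/12;  a_3 = 7;  u_2 = (u_1 − 7)/13 = -7/12
  u_2 = -7/12;  a_4 = 7;  u_3 = (u_2 − 7)/13 = -7/12
  u_3 = -7/12;  a_5 = 7;  u_4 = (u_3 − 7)/13 = -7/12
Digits: (0, 0, 8, 7, 7, 7).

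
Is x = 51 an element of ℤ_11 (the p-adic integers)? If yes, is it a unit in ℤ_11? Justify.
x ∈ ℤ_11^× (unit); v_11(x) = 0

ℤ_11 = {x ∈ ℚ_11 : v_11(x) ≥ 0} and ℤ_11^× = {x ∈ ℤ_11 : v_11(x) = 0}. Here v_11(51) = v_11(num) − v_11(den) = 0; compare against these criteria.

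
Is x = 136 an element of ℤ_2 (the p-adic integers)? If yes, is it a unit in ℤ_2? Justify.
x ∈ ℤ_2 but not a unit; v_2(x) = 3 > 0

ℤ_2 = {x ∈ ℚ_2 : v_2(x) ≥ 0} and ℤ_2^× = {x ∈ ℤ_2 : v_2(x) = 0}. Here v_2(136) = v_2(num) − v_2(den) = 3; compare against these criteria.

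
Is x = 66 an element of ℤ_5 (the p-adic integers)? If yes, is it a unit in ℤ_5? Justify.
x ∈ ℤ_5^× (unit); v_5(x) = 0

ℤ_5 = {x ∈ ℚ_5 : v_5(x) ≥ 0} and ℤ_5^× = {x ∈ ℤ_5 : v_5(x) = 0}. Here v_5(66) = v_5(num) − v_5(den) = 0; compare against these criteria.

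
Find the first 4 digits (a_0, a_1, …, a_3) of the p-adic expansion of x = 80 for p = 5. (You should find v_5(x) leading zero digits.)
(a_0, …, a_3) = (0, 1, 3, 0)

v_5(80) = 1, so a_0 = ... = a_0 = 0. Factor out: x = 5^1 · u with u = 16 a unit in ℤ_5. Expand u iteratively via a_{v+i} = u_i mod 5, u_{i+1} = (u_i − a_{v+i})/5:
  u_0 = 16;  a_1 = 1;  u_1 = (u_0 − 1)/5 = 3
  u_1 = 3;  a_2 = 3;  u_2 = (u_1 − 3)/5 = 0
  u_2 = 0;  a_3 = 0;  u_3 = (u_2 − 0)/5 = 0
Digits: (0, 1, 3, 0).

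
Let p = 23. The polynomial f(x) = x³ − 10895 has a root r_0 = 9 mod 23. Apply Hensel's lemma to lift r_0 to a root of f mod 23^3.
r_2 = 10313 (mod 12167)

Hensel: r_{i+1} = r_i − f(r_i)/f′(r_i) mod 23^{i+2}, where f′(x) = 3x². Iterate:
  r_0 = 9 (mod 23)
  r_1 = 262 (mod 529)
  r_2 = 10313 (mod 12167)
Final: r = 10313 with f(r) ≡ 0 mod 23^3.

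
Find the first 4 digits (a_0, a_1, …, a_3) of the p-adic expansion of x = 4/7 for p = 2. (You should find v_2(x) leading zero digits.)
(a_0, …, a_3) = (0, 0, 1, 1)

v_2(4/7) = 2, so a_0 = ... = a_1 = 0. Factor out: x = 2^2 · u with u = 1/7 a unit in ℤ_2. Expand u iteratively via a_{v+i} = u_i mod 2, u_{i+1} = (u_i − a_{v+i})/2:
  u_0 = 1/7;  a_2 = 1;  u_1 = (u_0 − 1)/2 = -3/7
  u_1 = -3/7;  a_3 = 1;  u_2 = (u_1 − 1)/2 = -5/7
Digits: (0, 0, 1, 1).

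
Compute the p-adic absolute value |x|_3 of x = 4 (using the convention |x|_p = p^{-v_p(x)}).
|4|_3 = 1

Step 1 — compute v_3(x) by factoring powers of 3 out of the numerator and denominator: v_3(4) = 0. Step 2 — apply |x|_p = p^{-v_p(x)} = 3^{0} = 1.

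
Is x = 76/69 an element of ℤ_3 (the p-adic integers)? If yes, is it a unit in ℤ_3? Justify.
x ∉ ℤ_3 (v_3(x) = -1 < 0)

ℤ_3 = {x ∈ ℚ_3 : v_3(x) ≥ 0} and ℤ_3^× = {x ∈ ℤ_3 : v_3(x) = 0}. Here v_3(76/69) = v_3(num) − v_3(den) = -1; compare against these criteria.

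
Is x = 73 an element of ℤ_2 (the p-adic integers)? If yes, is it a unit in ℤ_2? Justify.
x ∈ ℤ_2^× (unit); v_2(x) = 0

ℤ_2 = {x ∈ ℚ_2 : v_2(x) ≥ 0} and ℤ_2^× = {x ∈ ℤ_2 : v_2(x) = 0}. Here v_2(73) = v_2(num) − v_2(den) = 0; compare against these criteria.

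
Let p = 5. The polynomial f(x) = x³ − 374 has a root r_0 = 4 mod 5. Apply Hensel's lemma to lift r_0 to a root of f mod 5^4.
r_3 = 124 (mod 625)

Hensel: r_{i+1} = r_i − f(r_i)/f′(r_i) mod 5^{i+2}, where f′(x) = 3x². Iterate:
  r_0 = 4 (mod 5)
  r_1 = 24 (mod 25)
  r_2 = 124 (mod 125)
  r_3 = 124 (mod 625)
Final: r = 124 with f(r) ≡ 0 mod 5^4.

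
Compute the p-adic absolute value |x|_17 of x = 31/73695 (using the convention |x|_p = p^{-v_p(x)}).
|31/73695|_17 = 4913

Step 1 — compute v_17(x) by factoring powers of 17 out of the numerator and denominator: v_17(31/73695) = -3. Step 2 — apply |x|_p = p^{-v_p(x)} = 17^{3} = 4913.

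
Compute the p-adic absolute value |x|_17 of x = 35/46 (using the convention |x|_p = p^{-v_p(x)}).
|35/46|_17 = 1

Step 1 — compute v_17(x) by factoring powers of 17 out of the numerator and denominator: v_17(35/46) = 0. Step 2 — apply |x|_p = p^{-v_p(x)} = 17^{0} = 1.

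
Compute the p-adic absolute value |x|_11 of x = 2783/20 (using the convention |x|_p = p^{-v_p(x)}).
|2783/20|_11 = 1/121

Step 1 — compute v_11(x) by factoring powers of 11 out of the numerator and denominator: v_11(2783/20) = 2. Step 2 — apply |x|_p = p^{-v_p(x)} = 11^{-2} = 1/121.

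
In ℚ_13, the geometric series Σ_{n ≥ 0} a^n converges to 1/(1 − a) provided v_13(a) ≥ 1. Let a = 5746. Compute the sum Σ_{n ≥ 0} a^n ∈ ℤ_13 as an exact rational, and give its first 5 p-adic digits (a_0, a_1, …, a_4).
Σ a^n = 1/(1 − a) = -1/5745;  first 5 digits = (1, 0, 8, 2, 12)

v_13(a) = 2 ≥ 1, so the series converges in ℤ_13 to 1/(1 − a) = 1/(1 − 5746) = -1/5745. Expand this rational in ℤ_13: compute digits iteratively via d_i = x_i mod 13, x_{i+1} = (x_i − d_i)/13. The first 5 digits are (1, 0, 8, 2, 12).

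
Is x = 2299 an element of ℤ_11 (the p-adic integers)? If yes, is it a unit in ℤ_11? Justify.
x ∈ ℤ_11 but not a unit; v_11(x) = 2 > 0

ℤ_11 = {x ∈ ℚ_11 : v_11(x) ≥ 0} and ℤ_11^× = {x ∈ ℤ_11 : v_11(x) = 0}. Here v_11(2299) = v_11(num) − v_11(den) = 2; compare against these criteria.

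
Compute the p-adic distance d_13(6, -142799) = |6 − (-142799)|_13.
d_13(6, -142799) = 1/28561

Step 1 — x − y = 6 − (-142799) = 142805. Step 2 — v_13(142805) = 4 (factor: 142805 = (13^4 · 5); the sign does not affect v_p). Step 3 — |x − y|_13 = 13^{-4} = 1/28561.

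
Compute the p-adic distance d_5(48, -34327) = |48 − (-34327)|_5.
d_5(48, -34327) = 1/3125

Step 1 — x − y = 48 − (-34327) = 34375. Step 2 — v_5(34375) = 5 (factor: 34375 = (5^5 · 11); the sign does not affect v_p). Step 3 — |x − y|_5 = 5^{-5} = 1/3125.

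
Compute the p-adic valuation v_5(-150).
v_5(-150) = 2

v_5(n) is the largest exponent k such that 5^k divides n. Factor out: -150 = -5^2 · 6. (Sign doesn't affect v_p.) So v_5(-150) = 2.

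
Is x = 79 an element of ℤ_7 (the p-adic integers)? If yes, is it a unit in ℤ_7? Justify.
x ∈ ℤ_7^× (unit); v_7(x) = 0

ℤ_7 = {x ∈ ℚ_7 : v_7(x) ≥ 0} and ℤ_7^× = {x ∈ ℤ_7 : v_7(x) = 0}. Here v_7(79) = v_7(num) − v_7(den) = 0; compare against these criteria.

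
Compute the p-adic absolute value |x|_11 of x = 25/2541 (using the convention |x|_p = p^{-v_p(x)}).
|25/2541|_11 = 121

Step 1 — compute v_11(x) by factoring powers of 11 out of the numerator and denominator: v_11(25/2541) = -2. Step 2 — apply |x|_p = p^{-v_p(x)} = 11^{2} = 121.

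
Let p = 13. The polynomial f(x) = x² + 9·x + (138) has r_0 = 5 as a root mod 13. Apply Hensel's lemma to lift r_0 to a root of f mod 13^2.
r_1 = 83 (mod 169)

Hensel: r_{i+1} = r_i − f(r_i)·(f′(r_i))^{-1} mod 13^{i+2}, f′(x) = 2x + 9. Iterate:
  r_0 = 5 (mod 13)
  r_1 = 83 (mod 169)
Final: r = 83 satisfies f(r) ≡ 0 mod 13^2.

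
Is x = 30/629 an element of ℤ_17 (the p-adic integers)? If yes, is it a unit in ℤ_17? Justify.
x ∉ ℤ_17 (v_17(x) = -1 < 0)

ℤ_17 = {x ∈ ℚ_17 : v_17(x) ≥ 0} and ℤ_17^× = {x ∈ ℤ_17 : v_17(x) = 0}. Here v_17(30/629) = v_17(num) − v_17(den) = -1; compare against these criteria.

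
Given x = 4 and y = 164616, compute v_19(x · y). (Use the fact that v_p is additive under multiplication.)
v_19(658464) = 3

v_p(x) = 0 (factor: 4 = 19^0 · 4); v_p(y) = 3 (factor: 164616 = 19^3 · 24). Additivity: v_p(xy) = v_p(x) + v_p(y) = 0 + 3 = 3. (Direct check: xy = 658464 = 19^3 · (96).)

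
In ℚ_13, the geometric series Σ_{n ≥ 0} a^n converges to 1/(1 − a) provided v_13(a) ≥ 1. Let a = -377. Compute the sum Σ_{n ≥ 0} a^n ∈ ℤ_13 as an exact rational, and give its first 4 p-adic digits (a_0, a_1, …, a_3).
Σ a^n = 1/(1 − a) = 1/378;  first 4 digits = (1, 10, 6, 11)

v_13(a) = 1 ≥ 1, so the series converges in ℤ_13 to 1/(1 − a) = 1/(1 − (-377)) = 1/378. Expand this rational in ℤ_13: compute digits iteratively via d_i = x_i mod 13, x_{i+1} = (x_i − d_i)/13. The first 4 digits are (1, 10, 6, 11).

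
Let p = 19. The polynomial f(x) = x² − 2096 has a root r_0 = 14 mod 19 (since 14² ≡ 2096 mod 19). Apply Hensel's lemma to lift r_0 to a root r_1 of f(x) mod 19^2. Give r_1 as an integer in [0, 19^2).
r_1 = 185 (mod 361)

Hensel's recurrence: r_{i+1} = r_i − f(r_i)·(f′(r_i))^{-1} mod 19^{i+2}, with f′(x) = 2x. Iterate:
  r_0 = 14 (mod 19)
  r_1 = 185 (mod 361)
Final: r_1 = 185, and one checks f(r_1) ≡ 0 mod 19^2.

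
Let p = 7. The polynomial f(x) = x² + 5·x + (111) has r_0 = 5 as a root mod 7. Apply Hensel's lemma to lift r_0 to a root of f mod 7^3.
r_2 = 187 (mod 343)

Hensel: r_{i+1} = r_i − f(r_i)·(f′(r_i))^{-1} mod 7^{i+2}, f′(x) = 2x + 5. Iterate:
  r_0 = 5 (mod 7)
  r_1 = 40 (mod 49)
  r_2 = 187 (mod 343)
Final: r = 187 satisfies f(r) ≡ 0 mod 7^3.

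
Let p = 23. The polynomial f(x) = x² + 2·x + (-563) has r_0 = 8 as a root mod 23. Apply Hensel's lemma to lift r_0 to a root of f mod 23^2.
r_1 = 123 (mod 529)

Hensel: r_{i+1} = r_i − f(r_i)·(f′(r_i))^{-1} mod 23^{i+2}, f′(x) = 2x + 2. Iterate:
  r_0 = 8 (mod 23)
  r_1 = 123 (mod 529)
Final: r = 123 satisfies f(r) ≡ 0 mod 23^2.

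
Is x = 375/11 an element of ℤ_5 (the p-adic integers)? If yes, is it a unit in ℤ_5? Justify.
x ∈ ℤ_5 but not a unit; v_5(x) = 3 > 0

ℤ_5 = {x ∈ ℚ_5 : v_5(x) ≥ 0} and ℤ_5^× = {x ∈ ℤ_5 : v_5(x) = 0}. Here v_5(375/11) = v_5(num) − v_5(den) = 3; compare against these criteria.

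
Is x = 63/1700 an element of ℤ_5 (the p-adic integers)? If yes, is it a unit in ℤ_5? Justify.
x ∉ ℤ_5 (v_5(x) = -2 < 0)

ℤ_5 = {x ∈ ℚ_5 : v_5(x) ≥ 0} and ℤ_5^× = {x ∈ ℤ_5 : v_5(x) = 0}. Here v_5(63/1700) = v_5(num) − v_5(den) = -2; compare against these criteria.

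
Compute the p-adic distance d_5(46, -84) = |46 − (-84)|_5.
d_5(46, -84) = 1/5

Step 1 — x − y = 46 − (-84) = 130. Step 2 — v_5(130) = 1 (factor: 130 = (5^1 · 26); the sign does not affect v_p). Step 3 — |x − y|_5 = 5^{-1} = 1/5.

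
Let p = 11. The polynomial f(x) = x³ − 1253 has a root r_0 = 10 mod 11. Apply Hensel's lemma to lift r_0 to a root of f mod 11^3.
r_2 = 780 (mod 1331)

Hensel: r_{i+1} = r_i − f(r_i)/f′(r_i) mod 11^{i+2}, where f′(x) = 3x². Iterate:
  r_0 = 10 (mod 11)
  r_1 = 54 (mod 121)
  r_2 = 780 (mod 1331)
Final: r = 780 with f(r) ≡ 0 mod 11^3.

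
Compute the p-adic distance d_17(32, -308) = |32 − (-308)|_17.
d_17(32, -308) = 1/17

Step 1 — x − y = 32 − (-308) = 340. Step 2 — v_17(340) = 1 (factor: 340 = (17^1 · 20); the sign does not affect v_p). Step 3 — |x − y|_17 = 17^{-1} = 1/17.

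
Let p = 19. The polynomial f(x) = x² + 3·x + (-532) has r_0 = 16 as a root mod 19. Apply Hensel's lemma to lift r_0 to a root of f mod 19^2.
r_1 = 301 (mod 361)

Hensel: r_{i+1} = r_i − f(r_i)·(f′(r_i))^{-1} mod 19^{i+2}, f′(x) = 2x + 3. Iterate:
  r_0 = 16 (mod 19)
  r_1 = 301 (mod 361)
Final: r = 301 satisfies f(r) ≡ 0 mod 19^2.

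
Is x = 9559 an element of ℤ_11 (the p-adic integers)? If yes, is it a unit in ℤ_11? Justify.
x ∈ ℤ_11 but not a unit; v_11(x) = 2 > 0

ℤ_11 = {x ∈ ℚ_11 : v_11(x) ≥ 0} and ℤ_11^× = {x ∈ ℤ_11 : v_11(x) = 0}. Here v_11(9559) = v_11(num) − v_11(den) = 2; compare against these criteria.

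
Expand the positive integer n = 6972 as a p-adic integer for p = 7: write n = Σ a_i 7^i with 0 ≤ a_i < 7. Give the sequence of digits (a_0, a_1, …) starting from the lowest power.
(a_0, a_1, …) = (0, 2, 2, 6, 2)

Repeated division by 7 gives the digits low-to-high: 6972 = 2·7^1 + 2·7^2 + 6·7^3 + 2·7^4. Digit sequence: (0, 2, 2, 6, 2).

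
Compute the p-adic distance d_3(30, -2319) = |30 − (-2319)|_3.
d_3(30, -2319) = 1/81

Step 1 — x − y = 30 − (-2319) = 2349. Step 2 — v_3(2349) = 4 (factor: 2349 = (3^4 · 29); the sign does not affect v_p). Step 3 — |x − y|_3 = 3^{-4} = 1/81.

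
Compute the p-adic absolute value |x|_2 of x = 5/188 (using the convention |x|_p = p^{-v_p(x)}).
|5/188|_2 = 4

Step 1 — compute v_2(x) by factoring powers of 2 out of the numerator and denominator: v_2(5/188) = -2. Step 2 — apply |x|_p = p^{-v_p(x)} = 2^{2} = 4.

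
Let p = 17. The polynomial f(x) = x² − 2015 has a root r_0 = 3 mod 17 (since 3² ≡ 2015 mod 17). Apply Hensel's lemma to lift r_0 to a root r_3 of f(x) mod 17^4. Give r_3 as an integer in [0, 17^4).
r_3 = 82606 (mod 83521)

Hensel's recurrence: r_{i+1} = r_i − f(r_i)·(f′(r_i))^{-1} mod 17^{i+2}, with f′(x) = 2x. Iterate:
  r_0 = 3 (mod 17)
  r_1 = 241 (mod 289)
  r_2 = 3998 (mod 4913)
  r_3 = 82606 (mod 83521)
Final: r_3 = 82606, and one checks f(r_3) ≡ 0 mod 17^4.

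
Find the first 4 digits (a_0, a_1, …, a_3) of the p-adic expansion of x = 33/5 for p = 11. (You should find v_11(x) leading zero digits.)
(a_0, …, a_3) = (0, 5, 4, 4)

v_11(33/5) = 1, so a_0 = ... = a_0 = 0. Factor out: x = 11^1 · u with u = 3/5 a unit in ℤ_11. Expand u iteratively via a_{v+i} = u_i mod 11, u_{i+1} = (u_i − a_{v+i})/11:
  u_0 = 3/5;  a_1 = 5;  u_1 = (u_0 − 5)/11 = -2/5
  u_1 = -2/5;  a_2 = 4;  u_2 = (u_1 − 4)/11 = -2/5
  u_2 = -2/5;  a_3 = 4;  u_3 = (u_2 − 4)/11 = -2/5
Digits: (0, 5, 4, 4).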